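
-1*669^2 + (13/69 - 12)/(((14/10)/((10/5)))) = -216180113/483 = -447577.87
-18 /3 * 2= -12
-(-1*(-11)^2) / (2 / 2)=121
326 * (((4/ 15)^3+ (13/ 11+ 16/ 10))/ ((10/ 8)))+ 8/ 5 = 135885616/ 185625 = 732.04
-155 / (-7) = 155 / 7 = 22.14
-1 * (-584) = 584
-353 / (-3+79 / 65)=22945 / 116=197.80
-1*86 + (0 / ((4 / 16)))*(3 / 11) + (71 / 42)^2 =-146663 / 1764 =-83.14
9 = 9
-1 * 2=-2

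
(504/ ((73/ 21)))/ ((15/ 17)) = 59976/ 365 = 164.32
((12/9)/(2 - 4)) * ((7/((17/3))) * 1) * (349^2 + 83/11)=-18758516/187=-100312.92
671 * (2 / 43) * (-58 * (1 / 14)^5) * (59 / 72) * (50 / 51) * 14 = -28702025 / 758216592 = -0.04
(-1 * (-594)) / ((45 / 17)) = 1122 / 5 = 224.40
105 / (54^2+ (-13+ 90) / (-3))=315 / 8671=0.04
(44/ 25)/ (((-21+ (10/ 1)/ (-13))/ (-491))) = 280852/ 7075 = 39.70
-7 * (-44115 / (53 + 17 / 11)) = 226457 / 40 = 5661.42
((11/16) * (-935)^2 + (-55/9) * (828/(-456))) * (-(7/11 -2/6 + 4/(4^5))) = -129213714785/700416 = -184481.39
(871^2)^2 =575536166881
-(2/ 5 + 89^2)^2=-62748577.96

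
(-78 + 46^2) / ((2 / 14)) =14266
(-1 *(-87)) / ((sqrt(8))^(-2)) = 696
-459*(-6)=2754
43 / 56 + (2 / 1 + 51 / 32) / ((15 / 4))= 145 / 84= 1.73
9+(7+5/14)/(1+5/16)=14.61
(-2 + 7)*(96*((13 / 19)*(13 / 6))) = 13520 / 19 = 711.58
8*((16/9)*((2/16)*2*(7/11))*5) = 1120/99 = 11.31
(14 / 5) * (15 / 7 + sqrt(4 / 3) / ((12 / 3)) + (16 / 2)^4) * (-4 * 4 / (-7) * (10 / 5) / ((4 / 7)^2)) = 98 * sqrt(3) / 15 + 803236 / 5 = 160658.52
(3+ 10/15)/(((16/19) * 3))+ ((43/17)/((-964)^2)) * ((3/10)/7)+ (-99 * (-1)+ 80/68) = 1011477712111/9952760160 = 101.63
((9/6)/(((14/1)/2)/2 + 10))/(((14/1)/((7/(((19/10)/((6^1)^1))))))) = 0.18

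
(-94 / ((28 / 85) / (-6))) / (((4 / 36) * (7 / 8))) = 862920 / 49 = 17610.61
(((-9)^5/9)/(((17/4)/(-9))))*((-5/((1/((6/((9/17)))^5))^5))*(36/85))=-6723861429727407888969546000000.00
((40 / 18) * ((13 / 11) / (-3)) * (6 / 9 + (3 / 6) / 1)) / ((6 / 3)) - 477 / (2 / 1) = -425917 / 1782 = -239.01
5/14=0.36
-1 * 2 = -2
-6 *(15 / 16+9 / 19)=-1287 / 152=-8.47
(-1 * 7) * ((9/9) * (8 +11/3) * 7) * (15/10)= -1715/2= -857.50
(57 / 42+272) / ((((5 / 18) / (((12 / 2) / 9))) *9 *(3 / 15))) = 7654 / 21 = 364.48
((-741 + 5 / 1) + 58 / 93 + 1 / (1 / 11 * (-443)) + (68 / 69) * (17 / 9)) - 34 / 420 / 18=-875812862023 / 1193947020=-733.54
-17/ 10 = -1.70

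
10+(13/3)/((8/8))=43/3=14.33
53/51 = 1.04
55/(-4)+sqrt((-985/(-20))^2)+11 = 93/2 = 46.50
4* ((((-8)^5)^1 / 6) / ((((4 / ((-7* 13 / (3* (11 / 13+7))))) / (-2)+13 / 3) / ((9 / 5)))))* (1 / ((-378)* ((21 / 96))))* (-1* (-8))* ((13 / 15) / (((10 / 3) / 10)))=18429771776 / 9037875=2039.17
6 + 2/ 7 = 44/ 7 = 6.29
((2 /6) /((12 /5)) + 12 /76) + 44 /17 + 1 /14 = 2.96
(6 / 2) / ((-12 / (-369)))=369 / 4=92.25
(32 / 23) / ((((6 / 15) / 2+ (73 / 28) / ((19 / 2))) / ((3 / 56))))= 2280 / 14513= 0.16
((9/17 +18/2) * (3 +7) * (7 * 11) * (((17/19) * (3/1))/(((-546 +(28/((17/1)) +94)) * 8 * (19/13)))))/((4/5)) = -3132675/670016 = -4.68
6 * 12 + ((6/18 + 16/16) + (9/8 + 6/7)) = 12653/168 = 75.32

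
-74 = -74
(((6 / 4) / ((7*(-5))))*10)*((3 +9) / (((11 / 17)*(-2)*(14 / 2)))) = 306 / 539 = 0.57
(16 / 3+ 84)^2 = 71824 / 9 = 7980.44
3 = 3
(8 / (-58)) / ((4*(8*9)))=-0.00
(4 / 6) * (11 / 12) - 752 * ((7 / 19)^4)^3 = 24159108446175035 / 39839668543190898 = 0.61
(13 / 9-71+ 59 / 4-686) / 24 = -26669 / 864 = -30.87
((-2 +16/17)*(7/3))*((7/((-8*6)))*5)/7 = 0.26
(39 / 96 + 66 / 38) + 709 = 432375 / 608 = 711.14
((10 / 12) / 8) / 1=5 / 48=0.10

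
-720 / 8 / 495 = -2 / 11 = -0.18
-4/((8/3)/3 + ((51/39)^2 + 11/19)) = -57798/45919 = -1.26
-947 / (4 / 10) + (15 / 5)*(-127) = -5497 / 2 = -2748.50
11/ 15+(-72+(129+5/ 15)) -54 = 61/ 15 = 4.07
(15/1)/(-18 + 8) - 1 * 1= -5/2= -2.50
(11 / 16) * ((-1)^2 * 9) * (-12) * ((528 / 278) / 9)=-2178 / 139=-15.67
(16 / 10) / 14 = 4 / 35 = 0.11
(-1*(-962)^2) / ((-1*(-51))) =-925444 / 51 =-18145.96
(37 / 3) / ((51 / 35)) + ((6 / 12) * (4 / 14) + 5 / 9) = 9.16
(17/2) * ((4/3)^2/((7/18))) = 272/7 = 38.86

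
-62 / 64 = -0.97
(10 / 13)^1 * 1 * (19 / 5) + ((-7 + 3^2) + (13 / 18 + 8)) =3193 / 234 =13.65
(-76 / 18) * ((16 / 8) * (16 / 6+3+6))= -2660 / 27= -98.52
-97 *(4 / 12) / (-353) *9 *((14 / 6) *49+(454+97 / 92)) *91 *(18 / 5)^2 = 112360922037 / 202975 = 553570.25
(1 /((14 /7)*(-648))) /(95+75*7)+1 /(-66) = -133931 /8838720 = -0.02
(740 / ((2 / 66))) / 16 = 6105 / 4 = 1526.25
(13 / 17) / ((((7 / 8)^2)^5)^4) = 17279963945203906347749491783644479488 / 108235697935453475757604397366808017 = 159.65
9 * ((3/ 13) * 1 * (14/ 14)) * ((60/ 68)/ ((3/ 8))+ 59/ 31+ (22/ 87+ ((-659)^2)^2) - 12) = 77824087216482924/ 198679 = 391707665211.13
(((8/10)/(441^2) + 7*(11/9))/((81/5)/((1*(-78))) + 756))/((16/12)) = 108153097/12738894462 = 0.01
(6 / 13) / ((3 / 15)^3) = 750 / 13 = 57.69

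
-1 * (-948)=948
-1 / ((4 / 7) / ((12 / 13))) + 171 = 2202 / 13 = 169.38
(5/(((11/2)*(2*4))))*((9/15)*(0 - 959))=-2877/44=-65.39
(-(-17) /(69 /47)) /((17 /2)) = 94 /69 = 1.36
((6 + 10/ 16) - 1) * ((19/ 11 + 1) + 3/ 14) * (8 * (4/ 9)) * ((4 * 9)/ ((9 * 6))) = 3020/ 77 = 39.22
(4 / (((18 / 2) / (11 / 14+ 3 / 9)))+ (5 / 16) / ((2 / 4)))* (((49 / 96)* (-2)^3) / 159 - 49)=-22677011 / 412128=-55.02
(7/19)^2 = 49/361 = 0.14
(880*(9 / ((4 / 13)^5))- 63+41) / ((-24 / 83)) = -15254456041 / 1536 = -9931286.49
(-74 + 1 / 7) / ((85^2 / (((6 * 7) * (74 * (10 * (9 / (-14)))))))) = 2065932 / 10115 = 204.24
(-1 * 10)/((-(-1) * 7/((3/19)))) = -30/133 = -0.23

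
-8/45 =-0.18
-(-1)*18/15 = 6/5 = 1.20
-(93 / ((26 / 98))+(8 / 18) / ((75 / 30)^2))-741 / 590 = -121446379 / 345150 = -351.87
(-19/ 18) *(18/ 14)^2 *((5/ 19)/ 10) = -9/ 196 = -0.05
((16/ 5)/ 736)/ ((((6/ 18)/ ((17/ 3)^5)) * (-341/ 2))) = -1419857/ 3176415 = -0.45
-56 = -56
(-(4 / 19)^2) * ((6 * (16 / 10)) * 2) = -1536 / 1805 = -0.85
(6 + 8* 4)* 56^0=38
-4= -4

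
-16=-16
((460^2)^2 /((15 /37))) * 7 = 2319322208000 /3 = 773107402666.67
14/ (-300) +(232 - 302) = -10507/ 150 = -70.05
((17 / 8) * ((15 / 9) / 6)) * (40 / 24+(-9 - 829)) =-213265 / 432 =-493.67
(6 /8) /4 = 3 /16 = 0.19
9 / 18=1 / 2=0.50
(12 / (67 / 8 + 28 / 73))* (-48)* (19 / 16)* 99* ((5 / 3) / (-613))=399456 / 19003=21.02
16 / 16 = 1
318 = 318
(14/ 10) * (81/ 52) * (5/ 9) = 63/ 52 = 1.21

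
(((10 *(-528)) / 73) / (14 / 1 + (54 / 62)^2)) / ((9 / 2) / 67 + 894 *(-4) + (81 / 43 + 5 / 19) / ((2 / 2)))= 555500130240 / 405085180952101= 0.00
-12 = -12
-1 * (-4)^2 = -16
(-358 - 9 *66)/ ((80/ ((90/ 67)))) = -1071/ 67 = -15.99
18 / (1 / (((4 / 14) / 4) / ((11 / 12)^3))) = 1.67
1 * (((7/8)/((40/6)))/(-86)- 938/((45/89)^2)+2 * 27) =-20146156601/5572800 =-3615.09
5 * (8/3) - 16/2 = 16/3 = 5.33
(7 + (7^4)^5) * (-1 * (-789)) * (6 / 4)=94434147163223811468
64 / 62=32 / 31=1.03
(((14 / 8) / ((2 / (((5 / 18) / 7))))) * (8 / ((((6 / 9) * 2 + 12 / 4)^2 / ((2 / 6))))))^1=5 / 1014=0.00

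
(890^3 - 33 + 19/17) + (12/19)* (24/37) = 8425084142870/11951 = 704968968.53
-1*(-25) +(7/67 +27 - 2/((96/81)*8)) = 445039/8576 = 51.89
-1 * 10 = -10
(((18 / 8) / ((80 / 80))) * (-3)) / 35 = -27 / 140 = -0.19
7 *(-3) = -21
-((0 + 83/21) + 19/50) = -4549/1050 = -4.33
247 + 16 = 263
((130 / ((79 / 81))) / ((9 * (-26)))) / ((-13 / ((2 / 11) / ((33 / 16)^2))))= 0.00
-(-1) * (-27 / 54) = -1 / 2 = -0.50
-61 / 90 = -0.68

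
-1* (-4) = 4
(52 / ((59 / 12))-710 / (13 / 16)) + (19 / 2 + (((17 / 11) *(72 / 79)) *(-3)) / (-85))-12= -5770224051 / 6665230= -865.72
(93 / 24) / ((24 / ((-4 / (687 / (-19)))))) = 589 / 32976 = 0.02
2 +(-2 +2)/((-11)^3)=2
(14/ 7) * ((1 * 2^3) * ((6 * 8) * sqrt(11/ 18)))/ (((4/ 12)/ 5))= 1920 * sqrt(22)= 9005.60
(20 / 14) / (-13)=-10 / 91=-0.11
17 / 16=1.06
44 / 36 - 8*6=-46.78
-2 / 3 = -0.67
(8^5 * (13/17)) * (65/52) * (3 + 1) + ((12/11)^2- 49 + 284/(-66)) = 772839371/6171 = 125237.30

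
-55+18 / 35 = -1907 / 35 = -54.49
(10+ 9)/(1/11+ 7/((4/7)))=836/543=1.54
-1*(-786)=786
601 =601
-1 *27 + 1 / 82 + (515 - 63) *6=220171 / 82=2685.01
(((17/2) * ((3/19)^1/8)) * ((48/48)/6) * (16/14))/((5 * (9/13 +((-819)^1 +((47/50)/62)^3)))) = -329190550000/42149915334490033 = -0.00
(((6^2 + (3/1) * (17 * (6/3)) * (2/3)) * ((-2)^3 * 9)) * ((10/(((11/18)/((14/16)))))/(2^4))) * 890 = -5963809.09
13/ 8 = 1.62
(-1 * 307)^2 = 94249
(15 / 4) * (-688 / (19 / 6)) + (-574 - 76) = -27830 / 19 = -1464.74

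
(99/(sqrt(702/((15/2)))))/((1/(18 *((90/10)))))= 1657.72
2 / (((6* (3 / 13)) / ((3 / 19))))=13 / 57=0.23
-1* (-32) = 32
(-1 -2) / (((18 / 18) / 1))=-3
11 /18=0.61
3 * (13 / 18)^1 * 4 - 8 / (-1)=50 / 3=16.67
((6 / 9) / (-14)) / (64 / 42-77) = 1 / 1585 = 0.00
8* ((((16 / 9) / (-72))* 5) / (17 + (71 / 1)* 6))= -80 / 35883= -0.00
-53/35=-1.51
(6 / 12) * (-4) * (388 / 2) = -388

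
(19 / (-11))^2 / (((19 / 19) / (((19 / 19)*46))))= 16606 / 121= 137.24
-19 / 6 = -3.17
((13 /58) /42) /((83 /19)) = 247 /202188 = 0.00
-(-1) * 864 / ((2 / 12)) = 5184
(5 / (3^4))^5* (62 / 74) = 0.00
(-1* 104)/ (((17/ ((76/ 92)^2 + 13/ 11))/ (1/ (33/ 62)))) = -21.43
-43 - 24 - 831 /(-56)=-2921 /56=-52.16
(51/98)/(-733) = -51/71834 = -0.00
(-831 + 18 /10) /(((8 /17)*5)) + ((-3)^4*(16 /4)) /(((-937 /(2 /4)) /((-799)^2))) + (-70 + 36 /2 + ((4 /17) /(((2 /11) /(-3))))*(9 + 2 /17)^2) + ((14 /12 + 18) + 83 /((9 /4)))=-460076925080039 /4143132900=-111045.66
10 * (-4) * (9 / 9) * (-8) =320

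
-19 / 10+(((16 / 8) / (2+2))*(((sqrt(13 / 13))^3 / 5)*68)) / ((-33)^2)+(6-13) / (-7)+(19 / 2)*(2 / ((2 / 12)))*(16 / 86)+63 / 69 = 228636373 / 10770210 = 21.23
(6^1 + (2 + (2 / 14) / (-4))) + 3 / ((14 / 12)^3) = 13519 / 1372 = 9.85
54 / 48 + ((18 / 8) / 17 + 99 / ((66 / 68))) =14043 / 136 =103.26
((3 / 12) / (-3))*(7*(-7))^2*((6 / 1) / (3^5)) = -2401 / 486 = -4.94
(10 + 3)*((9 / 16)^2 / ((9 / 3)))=351 / 256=1.37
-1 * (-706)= 706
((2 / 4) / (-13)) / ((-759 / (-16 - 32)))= -8 / 3289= -0.00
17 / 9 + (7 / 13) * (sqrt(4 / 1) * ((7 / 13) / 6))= 3020 / 1521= 1.99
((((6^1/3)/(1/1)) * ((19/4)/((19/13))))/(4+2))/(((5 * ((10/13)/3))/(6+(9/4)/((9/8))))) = 169/25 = 6.76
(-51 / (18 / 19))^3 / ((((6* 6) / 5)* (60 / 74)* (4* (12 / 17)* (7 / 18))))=-21196209943 / 870912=-24337.95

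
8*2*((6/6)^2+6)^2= 784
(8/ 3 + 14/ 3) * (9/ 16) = 33/ 8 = 4.12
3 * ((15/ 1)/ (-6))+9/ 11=-147/ 22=-6.68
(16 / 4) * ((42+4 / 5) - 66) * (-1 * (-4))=-1856 / 5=-371.20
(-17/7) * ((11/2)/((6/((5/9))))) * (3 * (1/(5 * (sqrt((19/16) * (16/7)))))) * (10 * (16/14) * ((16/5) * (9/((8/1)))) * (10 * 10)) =-149600 * sqrt(133)/931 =-1853.14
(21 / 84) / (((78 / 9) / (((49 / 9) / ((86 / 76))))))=931 / 6708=0.14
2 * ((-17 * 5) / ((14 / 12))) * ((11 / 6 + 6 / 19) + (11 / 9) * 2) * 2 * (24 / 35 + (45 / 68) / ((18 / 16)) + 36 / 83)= -529954856 / 231819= -2286.07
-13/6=-2.17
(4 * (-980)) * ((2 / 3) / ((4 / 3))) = -1960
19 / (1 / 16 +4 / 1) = 4.68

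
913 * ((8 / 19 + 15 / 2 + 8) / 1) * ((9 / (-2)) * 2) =-4971285 / 38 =-130823.29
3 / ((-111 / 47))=-47 / 37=-1.27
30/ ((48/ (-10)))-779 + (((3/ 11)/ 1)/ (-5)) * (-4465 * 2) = -13119/ 44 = -298.16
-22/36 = -0.61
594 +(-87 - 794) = -287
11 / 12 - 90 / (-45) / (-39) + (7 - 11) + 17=721 / 52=13.87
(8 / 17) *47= 376 / 17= 22.12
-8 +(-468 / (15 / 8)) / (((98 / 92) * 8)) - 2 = -9626 / 245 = -39.29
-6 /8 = -3 /4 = -0.75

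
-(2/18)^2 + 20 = 1619/81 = 19.99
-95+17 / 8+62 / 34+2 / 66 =-408503 / 4488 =-91.02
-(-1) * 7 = 7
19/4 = 4.75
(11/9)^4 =14641/6561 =2.23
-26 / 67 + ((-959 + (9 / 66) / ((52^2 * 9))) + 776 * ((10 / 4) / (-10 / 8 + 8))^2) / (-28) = 2445582894919 / 81356026752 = 30.06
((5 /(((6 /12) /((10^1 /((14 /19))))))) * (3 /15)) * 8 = 1520 /7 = 217.14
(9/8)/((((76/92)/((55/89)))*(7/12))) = 34155/23674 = 1.44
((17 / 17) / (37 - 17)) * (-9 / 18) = -1 / 40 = -0.02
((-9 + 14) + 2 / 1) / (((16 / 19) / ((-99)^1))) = -13167 / 16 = -822.94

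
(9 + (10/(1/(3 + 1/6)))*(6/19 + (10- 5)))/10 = 266/15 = 17.73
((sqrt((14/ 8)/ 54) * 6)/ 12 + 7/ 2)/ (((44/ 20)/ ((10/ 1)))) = 25 * sqrt(42)/ 396 + 175/ 11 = 16.32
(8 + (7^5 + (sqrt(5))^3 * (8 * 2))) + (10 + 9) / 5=80 * sqrt(5) + 84094 / 5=16997.69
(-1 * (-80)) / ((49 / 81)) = 6480 / 49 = 132.24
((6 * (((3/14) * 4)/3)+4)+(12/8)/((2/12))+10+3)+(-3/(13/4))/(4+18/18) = 12526/455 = 27.53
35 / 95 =7 / 19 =0.37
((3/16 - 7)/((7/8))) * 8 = -436/7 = -62.29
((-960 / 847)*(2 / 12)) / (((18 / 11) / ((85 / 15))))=-1360 / 2079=-0.65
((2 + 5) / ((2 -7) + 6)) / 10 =0.70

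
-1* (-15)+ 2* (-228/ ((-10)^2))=261/ 25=10.44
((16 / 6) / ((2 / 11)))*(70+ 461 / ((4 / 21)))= 109571 / 3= 36523.67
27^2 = 729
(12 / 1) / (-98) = -0.12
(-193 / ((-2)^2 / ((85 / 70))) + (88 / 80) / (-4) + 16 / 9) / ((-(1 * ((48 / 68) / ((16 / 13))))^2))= 6396148 / 36855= 173.55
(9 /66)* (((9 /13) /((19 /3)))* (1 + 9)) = 405 /2717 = 0.15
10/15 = 2/3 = 0.67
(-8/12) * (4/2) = -4/3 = -1.33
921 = 921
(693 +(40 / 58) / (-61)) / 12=1225897 / 21228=57.75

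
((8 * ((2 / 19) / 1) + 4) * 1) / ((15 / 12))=368 / 95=3.87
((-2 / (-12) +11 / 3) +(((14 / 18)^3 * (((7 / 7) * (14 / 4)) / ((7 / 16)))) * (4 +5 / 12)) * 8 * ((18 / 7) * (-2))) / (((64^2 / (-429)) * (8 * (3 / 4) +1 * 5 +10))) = 47269079 / 13934592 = 3.39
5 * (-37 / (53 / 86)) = -15910 / 53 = -300.19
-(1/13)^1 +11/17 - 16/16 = -95/221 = -0.43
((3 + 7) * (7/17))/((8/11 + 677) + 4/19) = 14630/2408713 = 0.01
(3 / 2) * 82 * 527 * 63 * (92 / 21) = 17890596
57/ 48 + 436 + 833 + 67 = 21395/ 16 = 1337.19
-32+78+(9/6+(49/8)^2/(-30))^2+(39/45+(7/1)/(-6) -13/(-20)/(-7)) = 45.67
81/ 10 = 8.10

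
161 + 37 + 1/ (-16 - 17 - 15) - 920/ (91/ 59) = -1740667/ 4368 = -398.50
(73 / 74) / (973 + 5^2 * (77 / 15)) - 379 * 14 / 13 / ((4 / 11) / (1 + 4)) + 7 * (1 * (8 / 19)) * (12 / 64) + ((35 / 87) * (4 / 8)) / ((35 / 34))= -29481976511717 / 5253974544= -5611.37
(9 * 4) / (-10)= -18 / 5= -3.60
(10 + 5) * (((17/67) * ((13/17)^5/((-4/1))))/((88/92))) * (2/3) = -42698695/246219908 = -0.17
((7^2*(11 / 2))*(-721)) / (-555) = 388619 / 1110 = 350.11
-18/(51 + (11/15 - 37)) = -270/221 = -1.22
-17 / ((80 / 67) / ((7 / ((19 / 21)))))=-167433 / 1520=-110.15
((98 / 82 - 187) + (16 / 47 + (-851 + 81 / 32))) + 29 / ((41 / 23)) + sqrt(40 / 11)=-62753289 / 61664 + 2* sqrt(110) / 11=-1015.76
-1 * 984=-984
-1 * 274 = -274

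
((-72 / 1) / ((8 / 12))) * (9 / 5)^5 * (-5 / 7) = 6377292 / 4375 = 1457.67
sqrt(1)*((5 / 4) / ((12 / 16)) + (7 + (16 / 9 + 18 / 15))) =524 / 45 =11.64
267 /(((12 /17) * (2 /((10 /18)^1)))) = 7565 /72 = 105.07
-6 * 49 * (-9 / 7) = 378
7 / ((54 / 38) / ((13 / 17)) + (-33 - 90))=-1729 / 29922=-0.06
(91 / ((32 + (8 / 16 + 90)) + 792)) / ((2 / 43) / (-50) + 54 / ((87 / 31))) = 5673850 / 1097072609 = 0.01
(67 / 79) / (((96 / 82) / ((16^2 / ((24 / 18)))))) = 10988 / 79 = 139.09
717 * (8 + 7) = 10755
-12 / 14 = -6 / 7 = -0.86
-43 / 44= -0.98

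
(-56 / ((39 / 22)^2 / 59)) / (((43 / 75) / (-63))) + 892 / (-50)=20985418918 / 181675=115510.77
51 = 51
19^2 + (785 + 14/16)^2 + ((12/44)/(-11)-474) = 4781815385/7744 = 617486.49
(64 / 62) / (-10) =-0.10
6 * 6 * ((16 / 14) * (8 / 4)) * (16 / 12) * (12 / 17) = 9216 / 119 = 77.45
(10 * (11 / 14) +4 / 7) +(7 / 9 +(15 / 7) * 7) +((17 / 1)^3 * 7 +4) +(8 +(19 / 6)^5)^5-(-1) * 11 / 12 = 737596387922087608649822156278885 / 199012016209507909632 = 3706290715358.57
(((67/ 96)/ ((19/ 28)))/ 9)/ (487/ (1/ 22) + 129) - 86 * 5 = -2733551213/ 6357096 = -430.00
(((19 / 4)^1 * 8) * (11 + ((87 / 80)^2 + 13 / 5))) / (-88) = -1797571 / 281600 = -6.38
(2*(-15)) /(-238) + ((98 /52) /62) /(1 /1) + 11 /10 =1205109 /959140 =1.26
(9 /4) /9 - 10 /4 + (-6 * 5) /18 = -47 /12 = -3.92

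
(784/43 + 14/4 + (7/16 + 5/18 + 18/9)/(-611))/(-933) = -82204235/3529830096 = -0.02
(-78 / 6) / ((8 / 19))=-247 / 8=-30.88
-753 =-753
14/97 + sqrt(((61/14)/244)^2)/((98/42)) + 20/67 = 1147673/2547608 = 0.45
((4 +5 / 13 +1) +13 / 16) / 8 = 1289 / 1664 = 0.77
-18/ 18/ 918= -1/ 918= -0.00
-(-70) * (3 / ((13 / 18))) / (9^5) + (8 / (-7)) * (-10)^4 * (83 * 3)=-566345519020 / 199017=-2845714.28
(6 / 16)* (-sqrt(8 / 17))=-3* sqrt(34) / 68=-0.26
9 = 9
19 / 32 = 0.59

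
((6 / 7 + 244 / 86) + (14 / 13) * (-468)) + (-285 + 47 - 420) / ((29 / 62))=-16646764 / 8729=-1907.06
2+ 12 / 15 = 14 / 5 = 2.80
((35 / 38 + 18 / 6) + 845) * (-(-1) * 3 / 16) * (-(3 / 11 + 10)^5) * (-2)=1783053493471161 / 48959504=36418945.21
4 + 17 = 21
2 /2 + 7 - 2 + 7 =13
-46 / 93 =-0.49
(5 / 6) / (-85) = -1 / 102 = -0.01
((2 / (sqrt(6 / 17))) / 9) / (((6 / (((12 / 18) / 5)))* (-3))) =-sqrt(102) / 3645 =-0.00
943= 943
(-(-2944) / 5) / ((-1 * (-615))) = 0.96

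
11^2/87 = 121/87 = 1.39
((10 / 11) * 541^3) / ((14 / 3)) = 2375106315 / 77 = 30845536.56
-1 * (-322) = 322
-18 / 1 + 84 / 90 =-256 / 15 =-17.07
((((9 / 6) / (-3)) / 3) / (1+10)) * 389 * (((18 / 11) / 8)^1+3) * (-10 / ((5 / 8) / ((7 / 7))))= 36566 / 121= 302.20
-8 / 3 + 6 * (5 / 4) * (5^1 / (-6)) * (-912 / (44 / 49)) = 209387 / 33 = 6345.06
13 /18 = 0.72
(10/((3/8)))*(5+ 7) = 320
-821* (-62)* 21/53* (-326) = -348475092/53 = -6575001.74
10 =10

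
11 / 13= 0.85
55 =55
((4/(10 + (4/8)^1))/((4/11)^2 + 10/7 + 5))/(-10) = -484/83355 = -0.01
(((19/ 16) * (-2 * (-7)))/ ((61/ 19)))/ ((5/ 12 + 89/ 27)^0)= 5.18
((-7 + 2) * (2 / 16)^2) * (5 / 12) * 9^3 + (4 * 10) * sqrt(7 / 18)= 1.21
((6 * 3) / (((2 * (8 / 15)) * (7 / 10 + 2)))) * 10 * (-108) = -6750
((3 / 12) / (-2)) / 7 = -1 / 56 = -0.02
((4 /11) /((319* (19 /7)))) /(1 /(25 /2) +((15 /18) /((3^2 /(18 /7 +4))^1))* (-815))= -132300 /156193285237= -0.00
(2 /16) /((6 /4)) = 1 /12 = 0.08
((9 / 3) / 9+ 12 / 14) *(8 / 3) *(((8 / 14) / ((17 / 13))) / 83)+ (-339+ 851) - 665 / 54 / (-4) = 7692447323 / 14934024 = 515.10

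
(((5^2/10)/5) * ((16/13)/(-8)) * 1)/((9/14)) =-14/117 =-0.12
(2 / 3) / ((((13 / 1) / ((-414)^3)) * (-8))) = 5913162 / 13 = 454858.62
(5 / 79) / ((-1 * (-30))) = 1 / 474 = 0.00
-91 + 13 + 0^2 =-78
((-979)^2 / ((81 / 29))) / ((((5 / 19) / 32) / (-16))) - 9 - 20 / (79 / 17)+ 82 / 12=-42721258181981 / 63990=-667623975.34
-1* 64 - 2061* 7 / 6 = -4937 / 2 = -2468.50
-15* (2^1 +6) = -120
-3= -3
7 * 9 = 63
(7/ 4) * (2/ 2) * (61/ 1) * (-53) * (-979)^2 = -21690478271/ 4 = -5422619567.75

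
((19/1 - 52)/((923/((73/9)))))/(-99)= 73/24921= 0.00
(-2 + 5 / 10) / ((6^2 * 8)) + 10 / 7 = 1913 / 1344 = 1.42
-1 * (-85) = 85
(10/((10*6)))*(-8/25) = -4/75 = -0.05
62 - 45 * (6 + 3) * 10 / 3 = -1288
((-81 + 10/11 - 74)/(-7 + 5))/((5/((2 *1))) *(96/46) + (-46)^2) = 38985/1073336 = 0.04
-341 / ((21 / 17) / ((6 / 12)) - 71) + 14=22107 / 1165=18.98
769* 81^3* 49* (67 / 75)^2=9988138881441 / 625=15981022210.31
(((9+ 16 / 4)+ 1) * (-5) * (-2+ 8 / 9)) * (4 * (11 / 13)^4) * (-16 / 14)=-46851200 / 257049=-182.27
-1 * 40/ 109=-40/ 109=-0.37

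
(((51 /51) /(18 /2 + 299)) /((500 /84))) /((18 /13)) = 13 /33000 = 0.00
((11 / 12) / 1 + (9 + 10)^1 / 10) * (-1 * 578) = -48841 / 30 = -1628.03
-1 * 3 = -3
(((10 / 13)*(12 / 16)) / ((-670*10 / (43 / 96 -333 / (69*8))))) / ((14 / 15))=147 / 10256896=0.00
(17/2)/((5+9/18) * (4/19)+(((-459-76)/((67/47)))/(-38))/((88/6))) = 952204/205147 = 4.64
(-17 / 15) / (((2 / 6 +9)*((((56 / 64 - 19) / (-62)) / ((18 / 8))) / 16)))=-75888 / 5075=-14.95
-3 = -3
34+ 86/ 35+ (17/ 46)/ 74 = 4344099/ 119140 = 36.46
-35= -35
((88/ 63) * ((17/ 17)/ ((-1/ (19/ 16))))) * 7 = -11.61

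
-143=-143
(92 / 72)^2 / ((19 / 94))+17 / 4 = 75889 / 6156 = 12.33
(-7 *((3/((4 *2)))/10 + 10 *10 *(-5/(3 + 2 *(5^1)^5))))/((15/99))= 4906671/2501200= 1.96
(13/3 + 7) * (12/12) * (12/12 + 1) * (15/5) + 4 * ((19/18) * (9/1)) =106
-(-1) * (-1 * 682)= -682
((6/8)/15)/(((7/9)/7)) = 9/20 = 0.45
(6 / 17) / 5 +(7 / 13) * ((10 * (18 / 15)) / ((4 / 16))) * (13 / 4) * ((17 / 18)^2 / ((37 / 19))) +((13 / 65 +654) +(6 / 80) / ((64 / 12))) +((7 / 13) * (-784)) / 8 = 90429791939 / 141298560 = 639.99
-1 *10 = -10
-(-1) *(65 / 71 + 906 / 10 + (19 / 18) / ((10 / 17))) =1192501 / 12780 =93.31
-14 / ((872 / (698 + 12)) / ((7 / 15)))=-3479 / 654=-5.32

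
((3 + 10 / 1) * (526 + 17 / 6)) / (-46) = -41249 / 276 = -149.45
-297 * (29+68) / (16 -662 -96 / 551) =15873759 / 356042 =44.58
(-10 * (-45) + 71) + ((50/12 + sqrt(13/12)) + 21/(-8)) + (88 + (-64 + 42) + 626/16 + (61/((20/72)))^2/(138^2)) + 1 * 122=sqrt(39)/6 + 29843492/39675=753.24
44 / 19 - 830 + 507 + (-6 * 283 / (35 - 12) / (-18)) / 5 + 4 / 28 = -14670401 / 45885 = -319.72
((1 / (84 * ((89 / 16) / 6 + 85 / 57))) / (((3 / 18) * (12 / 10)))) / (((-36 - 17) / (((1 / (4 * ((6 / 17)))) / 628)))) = -1615 / 3083130204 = -0.00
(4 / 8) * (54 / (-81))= -1 / 3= -0.33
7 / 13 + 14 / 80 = 371 / 520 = 0.71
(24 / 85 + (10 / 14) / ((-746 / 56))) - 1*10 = -309798 / 31705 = -9.77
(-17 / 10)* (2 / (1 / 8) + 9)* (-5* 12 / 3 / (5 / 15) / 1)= 2550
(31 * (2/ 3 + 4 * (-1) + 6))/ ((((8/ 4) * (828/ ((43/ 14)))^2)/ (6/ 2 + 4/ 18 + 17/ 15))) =0.00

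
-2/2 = -1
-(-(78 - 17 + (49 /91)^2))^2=-3756.46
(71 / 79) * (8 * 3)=1704 / 79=21.57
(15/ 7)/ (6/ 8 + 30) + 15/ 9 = 1495/ 861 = 1.74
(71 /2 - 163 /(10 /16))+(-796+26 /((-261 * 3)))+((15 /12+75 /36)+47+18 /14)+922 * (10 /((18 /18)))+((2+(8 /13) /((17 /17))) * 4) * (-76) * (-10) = 11543737771 /712530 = 16201.06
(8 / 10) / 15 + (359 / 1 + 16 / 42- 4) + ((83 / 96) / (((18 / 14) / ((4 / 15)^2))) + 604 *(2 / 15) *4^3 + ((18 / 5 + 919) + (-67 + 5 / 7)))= 541422323 / 85050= 6365.93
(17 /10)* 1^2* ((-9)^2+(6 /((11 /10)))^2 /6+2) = 180931 /1210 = 149.53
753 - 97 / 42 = 31529 / 42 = 750.69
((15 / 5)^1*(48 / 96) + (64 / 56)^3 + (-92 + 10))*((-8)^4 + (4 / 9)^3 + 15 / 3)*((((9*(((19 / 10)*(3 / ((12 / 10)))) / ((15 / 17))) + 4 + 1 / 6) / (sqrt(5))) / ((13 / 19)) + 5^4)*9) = -14467711688125 / 7938 - 198358114328869*sqrt(5) / 4422600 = -1922878952.15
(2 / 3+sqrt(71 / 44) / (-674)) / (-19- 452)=-2 / 1413+sqrt(781) / 6983988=-0.00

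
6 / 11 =0.55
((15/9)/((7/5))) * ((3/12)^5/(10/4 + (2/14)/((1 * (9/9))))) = 25/56832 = 0.00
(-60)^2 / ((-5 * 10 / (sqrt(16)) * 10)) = -144 / 5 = -28.80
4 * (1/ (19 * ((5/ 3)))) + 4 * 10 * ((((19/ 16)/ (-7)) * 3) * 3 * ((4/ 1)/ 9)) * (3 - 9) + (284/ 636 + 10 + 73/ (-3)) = 5254912/ 35245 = 149.10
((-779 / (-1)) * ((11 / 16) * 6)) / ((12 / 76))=162811 / 8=20351.38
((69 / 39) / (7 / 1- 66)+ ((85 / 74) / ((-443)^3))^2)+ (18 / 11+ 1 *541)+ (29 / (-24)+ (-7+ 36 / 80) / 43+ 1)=244264125127975632288446405033 / 450467596382822969689544520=542.25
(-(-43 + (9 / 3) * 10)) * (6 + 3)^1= 117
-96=-96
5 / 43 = 0.12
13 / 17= 0.76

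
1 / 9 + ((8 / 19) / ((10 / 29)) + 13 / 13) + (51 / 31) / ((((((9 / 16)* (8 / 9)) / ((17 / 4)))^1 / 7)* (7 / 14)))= 5250809 / 26505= 198.11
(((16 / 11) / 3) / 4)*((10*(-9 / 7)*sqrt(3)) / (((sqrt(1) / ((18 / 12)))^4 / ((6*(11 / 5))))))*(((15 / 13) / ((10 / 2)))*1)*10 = -21870*sqrt(3) / 91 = -416.26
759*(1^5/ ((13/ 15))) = 11385/ 13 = 875.77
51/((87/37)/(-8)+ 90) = 5032/8851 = 0.57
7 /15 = 0.47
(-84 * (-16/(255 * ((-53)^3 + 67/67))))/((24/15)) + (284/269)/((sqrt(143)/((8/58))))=-2/90389 + 1136 * sqrt(143)/1115543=0.01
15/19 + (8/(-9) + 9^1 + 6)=2548/171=14.90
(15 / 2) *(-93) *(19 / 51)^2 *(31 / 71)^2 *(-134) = 3602774585 / 1456849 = 2472.99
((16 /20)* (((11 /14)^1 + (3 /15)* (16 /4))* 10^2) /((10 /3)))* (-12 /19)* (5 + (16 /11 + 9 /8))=-1332666 /7315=-182.18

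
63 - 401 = -338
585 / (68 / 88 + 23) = 12870 / 523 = 24.61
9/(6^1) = 3/2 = 1.50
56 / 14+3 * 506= 1522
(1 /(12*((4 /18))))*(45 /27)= 5 /8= 0.62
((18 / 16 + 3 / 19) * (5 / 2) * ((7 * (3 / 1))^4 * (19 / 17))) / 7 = 27088425 / 272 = 99589.80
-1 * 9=-9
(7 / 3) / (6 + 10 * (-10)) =-7 / 282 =-0.02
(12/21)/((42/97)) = 194/147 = 1.32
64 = 64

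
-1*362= -362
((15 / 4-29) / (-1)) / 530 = 101 / 2120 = 0.05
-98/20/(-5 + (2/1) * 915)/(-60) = 49/1095000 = 0.00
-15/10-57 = -58.50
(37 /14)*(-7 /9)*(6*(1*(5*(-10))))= 1850 /3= 616.67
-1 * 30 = -30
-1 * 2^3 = -8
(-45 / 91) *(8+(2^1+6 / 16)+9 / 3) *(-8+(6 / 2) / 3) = 4815 / 104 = 46.30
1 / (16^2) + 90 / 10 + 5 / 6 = 7555 / 768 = 9.84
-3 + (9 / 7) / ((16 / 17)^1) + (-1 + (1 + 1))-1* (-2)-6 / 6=41 / 112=0.37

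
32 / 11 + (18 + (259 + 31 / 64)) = 197397 / 704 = 280.39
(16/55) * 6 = 96/55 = 1.75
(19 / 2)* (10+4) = 133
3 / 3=1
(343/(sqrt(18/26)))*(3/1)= 343*sqrt(13)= 1236.70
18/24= 3/4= 0.75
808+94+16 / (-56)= 6312 / 7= 901.71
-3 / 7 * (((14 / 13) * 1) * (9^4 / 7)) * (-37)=1456542 / 91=16005.96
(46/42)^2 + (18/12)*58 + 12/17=666524/7497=88.91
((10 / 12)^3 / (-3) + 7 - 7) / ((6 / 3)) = -125 / 1296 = -0.10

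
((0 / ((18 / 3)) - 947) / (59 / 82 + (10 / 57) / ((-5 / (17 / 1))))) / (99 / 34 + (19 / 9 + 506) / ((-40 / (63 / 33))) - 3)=19865135664 / 62809205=316.28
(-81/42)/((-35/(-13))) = -351/490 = -0.72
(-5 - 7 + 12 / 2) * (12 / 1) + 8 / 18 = -71.56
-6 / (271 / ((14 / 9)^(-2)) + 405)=-486 / 85921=-0.01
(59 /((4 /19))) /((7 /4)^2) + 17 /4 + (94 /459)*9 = 975643 /9996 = 97.60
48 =48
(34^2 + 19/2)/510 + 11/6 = 4201/1020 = 4.12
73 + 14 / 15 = 1109 / 15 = 73.93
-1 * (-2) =2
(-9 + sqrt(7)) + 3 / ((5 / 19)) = 12 / 5 + sqrt(7) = 5.05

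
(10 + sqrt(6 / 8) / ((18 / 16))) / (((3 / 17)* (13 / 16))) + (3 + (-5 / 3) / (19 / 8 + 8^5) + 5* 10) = 1088* sqrt(3) / 351 + 418324587 / 3408119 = 128.11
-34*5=-170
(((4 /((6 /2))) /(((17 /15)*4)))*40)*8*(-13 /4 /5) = -1040 /17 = -61.18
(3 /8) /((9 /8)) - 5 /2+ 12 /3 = 11 /6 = 1.83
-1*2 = -2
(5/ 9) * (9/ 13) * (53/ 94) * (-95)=-25175/ 1222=-20.60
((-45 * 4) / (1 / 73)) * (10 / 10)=-13140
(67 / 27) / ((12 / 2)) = 67 / 162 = 0.41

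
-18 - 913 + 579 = -352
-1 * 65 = -65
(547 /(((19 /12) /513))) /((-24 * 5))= -14769 /10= -1476.90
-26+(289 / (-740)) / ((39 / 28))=-189613 / 7215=-26.28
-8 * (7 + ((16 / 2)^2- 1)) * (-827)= 463120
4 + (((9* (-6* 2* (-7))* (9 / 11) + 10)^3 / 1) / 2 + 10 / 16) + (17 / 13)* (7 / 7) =17186660178315 / 138424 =124159540.10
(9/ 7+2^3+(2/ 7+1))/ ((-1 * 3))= -74/ 21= -3.52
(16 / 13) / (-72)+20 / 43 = 2254 / 5031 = 0.45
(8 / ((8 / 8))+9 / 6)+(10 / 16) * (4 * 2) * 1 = 14.50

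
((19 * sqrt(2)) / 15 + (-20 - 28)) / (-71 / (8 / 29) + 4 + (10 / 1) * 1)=128 / 649 - 152 * sqrt(2) / 29205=0.19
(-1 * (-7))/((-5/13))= -91/5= -18.20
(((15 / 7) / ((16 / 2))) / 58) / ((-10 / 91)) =-39 / 928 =-0.04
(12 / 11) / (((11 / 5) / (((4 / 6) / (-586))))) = -20 / 35453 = -0.00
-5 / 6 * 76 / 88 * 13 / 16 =-1235 / 2112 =-0.58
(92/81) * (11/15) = 1012/1215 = 0.83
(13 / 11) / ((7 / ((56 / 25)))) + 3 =929 / 275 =3.38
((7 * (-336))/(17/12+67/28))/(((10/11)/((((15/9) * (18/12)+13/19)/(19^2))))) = -5.99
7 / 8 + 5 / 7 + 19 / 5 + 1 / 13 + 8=49017 / 3640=13.47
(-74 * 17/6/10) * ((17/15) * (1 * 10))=-10693/45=-237.62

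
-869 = -869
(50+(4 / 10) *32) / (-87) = -314 / 435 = -0.72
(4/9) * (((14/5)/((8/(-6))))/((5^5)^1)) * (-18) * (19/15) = 532/78125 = 0.01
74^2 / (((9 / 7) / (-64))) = -2453248 / 9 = -272583.11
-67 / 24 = -2.79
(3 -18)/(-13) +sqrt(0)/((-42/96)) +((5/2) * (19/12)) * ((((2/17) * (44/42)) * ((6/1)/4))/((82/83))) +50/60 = 4152535/1522248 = 2.73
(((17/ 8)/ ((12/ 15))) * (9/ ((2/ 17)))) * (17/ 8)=431.81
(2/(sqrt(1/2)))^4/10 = 32/5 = 6.40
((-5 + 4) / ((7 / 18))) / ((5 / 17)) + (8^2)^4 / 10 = 1677712.86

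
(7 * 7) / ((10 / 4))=98 / 5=19.60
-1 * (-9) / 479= 9 / 479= 0.02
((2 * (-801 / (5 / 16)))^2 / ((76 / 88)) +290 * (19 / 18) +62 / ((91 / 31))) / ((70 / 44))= 260434744307254 / 13615875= 19127286.66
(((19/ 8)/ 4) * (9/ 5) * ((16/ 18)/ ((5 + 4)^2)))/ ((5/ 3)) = 19/ 2700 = 0.01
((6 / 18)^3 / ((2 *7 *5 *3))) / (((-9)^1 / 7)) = -1 / 7290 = -0.00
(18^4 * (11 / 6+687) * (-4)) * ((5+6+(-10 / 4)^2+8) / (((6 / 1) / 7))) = -8520642396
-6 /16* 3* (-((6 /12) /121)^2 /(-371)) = -9 /173817952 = -0.00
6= 6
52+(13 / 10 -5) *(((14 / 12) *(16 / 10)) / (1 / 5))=262 / 15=17.47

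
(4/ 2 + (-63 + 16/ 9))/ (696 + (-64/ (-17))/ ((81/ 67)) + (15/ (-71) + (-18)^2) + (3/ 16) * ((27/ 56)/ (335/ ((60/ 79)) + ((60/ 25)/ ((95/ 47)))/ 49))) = -22826662039737504/ 394268555596063633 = -0.06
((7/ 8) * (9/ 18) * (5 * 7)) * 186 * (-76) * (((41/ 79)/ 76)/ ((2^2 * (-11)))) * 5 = 4670925/ 27808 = 167.97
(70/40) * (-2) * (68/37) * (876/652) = -52122/6031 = -8.64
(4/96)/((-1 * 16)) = -1/384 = -0.00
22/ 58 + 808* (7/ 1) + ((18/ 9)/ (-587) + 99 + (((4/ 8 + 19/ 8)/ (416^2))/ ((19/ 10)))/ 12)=15462912306896653/ 2686690246656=5755.38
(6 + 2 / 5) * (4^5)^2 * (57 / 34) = 956301312 / 85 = 11250603.67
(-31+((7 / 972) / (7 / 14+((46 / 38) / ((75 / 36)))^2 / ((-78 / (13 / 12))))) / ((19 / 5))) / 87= -3366970969 / 9450407538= -0.36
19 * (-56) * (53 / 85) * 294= -16579248 / 85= -195049.98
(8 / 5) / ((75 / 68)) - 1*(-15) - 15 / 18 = 11713 / 750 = 15.62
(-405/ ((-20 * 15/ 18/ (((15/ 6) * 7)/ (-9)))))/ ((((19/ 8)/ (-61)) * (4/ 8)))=46116/ 19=2427.16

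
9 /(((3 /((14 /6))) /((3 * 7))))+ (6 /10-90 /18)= 713 /5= 142.60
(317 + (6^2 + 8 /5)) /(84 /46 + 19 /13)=530127 /4915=107.86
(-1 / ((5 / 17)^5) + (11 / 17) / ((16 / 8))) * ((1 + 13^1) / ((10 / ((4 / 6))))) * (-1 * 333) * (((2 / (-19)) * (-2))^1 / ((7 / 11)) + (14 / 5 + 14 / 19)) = 13772351910396 / 25234375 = 545777.41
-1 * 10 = -10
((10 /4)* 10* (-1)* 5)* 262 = -32750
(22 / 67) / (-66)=-1 / 201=-0.00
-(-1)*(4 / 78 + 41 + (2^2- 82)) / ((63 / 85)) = -122485 / 2457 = -49.85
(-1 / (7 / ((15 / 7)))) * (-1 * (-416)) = -127.35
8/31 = 0.26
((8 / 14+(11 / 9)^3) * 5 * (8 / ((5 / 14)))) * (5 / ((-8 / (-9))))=122330 / 81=1510.25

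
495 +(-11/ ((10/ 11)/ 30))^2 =132264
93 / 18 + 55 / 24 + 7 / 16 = 379 / 48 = 7.90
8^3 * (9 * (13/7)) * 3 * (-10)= -1797120/7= -256731.43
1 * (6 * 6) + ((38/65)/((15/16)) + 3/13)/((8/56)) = 40931/975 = 41.98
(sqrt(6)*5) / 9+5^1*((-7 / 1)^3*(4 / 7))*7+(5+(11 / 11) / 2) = -13709 / 2+5*sqrt(6) / 9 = -6853.14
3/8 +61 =491/8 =61.38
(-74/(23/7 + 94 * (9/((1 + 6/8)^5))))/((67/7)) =-8706026/61742309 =-0.14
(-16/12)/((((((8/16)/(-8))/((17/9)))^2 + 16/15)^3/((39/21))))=-23690230716432384000/11646837379106202553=-2.03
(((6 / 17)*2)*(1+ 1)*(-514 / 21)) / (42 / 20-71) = 41120 / 81991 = 0.50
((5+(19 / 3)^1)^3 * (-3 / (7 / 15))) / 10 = -19652 / 21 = -935.81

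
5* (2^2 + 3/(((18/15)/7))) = 215/2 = 107.50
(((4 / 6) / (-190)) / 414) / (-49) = 1 / 5781510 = 0.00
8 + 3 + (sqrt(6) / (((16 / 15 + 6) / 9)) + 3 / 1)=135 * sqrt(6) / 106 + 14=17.12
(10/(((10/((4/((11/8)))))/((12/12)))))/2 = 16/11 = 1.45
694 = 694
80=80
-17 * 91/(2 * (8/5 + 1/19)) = -146965/314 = -468.04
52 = 52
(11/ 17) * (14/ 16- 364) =-31955/ 136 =-234.96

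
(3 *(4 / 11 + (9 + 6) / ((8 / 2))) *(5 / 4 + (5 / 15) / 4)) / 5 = 181 / 55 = 3.29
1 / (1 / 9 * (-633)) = -3 / 211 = -0.01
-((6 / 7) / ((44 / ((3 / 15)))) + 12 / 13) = -9279 / 10010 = -0.93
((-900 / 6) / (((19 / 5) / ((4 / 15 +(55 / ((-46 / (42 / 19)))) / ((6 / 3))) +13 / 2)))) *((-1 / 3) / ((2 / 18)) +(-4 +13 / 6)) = 25877425 / 24909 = 1038.88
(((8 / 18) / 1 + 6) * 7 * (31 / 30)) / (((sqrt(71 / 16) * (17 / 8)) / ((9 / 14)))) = 14384 * sqrt(71) / 18105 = 6.69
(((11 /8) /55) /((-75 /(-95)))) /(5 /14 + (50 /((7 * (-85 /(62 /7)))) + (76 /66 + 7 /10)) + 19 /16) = 348194 /29158795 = 0.01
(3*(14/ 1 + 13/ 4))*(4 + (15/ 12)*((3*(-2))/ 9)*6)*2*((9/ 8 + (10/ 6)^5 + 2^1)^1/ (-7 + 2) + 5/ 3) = 68425/ 432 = 158.39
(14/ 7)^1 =2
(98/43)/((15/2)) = 196/645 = 0.30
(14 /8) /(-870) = -7 /3480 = -0.00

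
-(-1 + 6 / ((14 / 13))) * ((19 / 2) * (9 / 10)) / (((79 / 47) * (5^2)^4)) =-64296 / 1080078125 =-0.00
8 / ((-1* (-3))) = 8 / 3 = 2.67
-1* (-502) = 502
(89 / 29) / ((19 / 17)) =1513 / 551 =2.75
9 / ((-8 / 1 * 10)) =-9 / 80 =-0.11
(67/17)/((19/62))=4154/323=12.86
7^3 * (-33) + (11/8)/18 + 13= -1628053/144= -11305.92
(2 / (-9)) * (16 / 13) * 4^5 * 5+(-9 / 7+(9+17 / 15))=-5698169 / 4095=-1391.49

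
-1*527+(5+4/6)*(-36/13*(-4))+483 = 244/13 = 18.77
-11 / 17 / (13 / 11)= -121 / 221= -0.55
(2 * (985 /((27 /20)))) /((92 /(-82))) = -807700 /621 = -1300.64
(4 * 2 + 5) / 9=13 / 9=1.44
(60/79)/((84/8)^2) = 80/11613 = 0.01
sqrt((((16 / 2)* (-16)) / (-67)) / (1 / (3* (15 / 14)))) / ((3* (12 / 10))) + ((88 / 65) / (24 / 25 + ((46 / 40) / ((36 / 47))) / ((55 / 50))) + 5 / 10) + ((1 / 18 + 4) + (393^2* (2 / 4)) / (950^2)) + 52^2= 20* sqrt(2345) / 1407 + 26337659136510589 / 9721479105000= 2709.91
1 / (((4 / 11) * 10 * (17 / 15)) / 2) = 33 / 68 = 0.49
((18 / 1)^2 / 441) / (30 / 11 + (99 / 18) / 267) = 211464 / 790909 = 0.27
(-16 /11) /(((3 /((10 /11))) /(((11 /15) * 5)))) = -160 /99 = -1.62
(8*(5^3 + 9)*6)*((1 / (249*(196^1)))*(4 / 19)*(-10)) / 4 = -5360 / 77273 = -0.07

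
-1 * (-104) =104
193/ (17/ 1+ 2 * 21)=193/ 59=3.27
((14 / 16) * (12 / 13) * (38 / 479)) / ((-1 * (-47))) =399 / 292669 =0.00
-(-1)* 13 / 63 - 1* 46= -2885 / 63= -45.79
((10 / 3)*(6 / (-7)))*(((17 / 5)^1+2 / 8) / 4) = -2.61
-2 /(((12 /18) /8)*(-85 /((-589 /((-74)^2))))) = -3534 /116365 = -0.03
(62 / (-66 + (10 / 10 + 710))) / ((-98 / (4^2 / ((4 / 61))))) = -7564 / 31605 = -0.24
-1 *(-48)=48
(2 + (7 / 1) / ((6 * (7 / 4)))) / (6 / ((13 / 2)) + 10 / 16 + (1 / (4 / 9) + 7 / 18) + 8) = 2496 / 11407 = 0.22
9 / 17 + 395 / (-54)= -6229 / 918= -6.79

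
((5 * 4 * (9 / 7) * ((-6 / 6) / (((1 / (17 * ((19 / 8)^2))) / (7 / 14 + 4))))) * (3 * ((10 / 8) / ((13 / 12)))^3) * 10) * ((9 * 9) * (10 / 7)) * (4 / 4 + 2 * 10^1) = -152880628921875 / 123032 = -1242608662.15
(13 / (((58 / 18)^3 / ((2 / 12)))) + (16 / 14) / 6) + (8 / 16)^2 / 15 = 928411 / 3414460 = 0.27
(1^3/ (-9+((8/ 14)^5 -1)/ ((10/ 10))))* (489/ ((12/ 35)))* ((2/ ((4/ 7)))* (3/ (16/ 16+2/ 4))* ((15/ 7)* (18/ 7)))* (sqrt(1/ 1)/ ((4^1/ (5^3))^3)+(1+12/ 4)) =-1204057651077225/ 7127296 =-168936108.60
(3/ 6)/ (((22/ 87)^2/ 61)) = 461709/ 968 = 476.97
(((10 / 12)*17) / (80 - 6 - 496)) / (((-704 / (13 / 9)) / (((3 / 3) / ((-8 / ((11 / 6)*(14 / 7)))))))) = -0.00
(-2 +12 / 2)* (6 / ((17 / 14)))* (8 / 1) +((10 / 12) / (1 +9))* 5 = 32341 / 204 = 158.53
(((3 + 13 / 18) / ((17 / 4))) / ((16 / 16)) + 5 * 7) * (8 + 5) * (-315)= -2497495 / 17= -146911.47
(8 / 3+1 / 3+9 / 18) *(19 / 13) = 133 / 26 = 5.12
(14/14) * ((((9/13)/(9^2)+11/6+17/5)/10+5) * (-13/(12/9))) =-64633/1200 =-53.86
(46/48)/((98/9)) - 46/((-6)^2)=-8395/7056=-1.19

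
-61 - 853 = -914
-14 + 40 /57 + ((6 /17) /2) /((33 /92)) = -136502 /10659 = -12.81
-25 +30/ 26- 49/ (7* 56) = -2493/ 104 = -23.97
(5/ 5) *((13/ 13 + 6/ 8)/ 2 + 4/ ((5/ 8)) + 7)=571/ 40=14.28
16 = 16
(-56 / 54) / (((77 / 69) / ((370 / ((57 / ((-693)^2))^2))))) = -8811397342440 / 361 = -24408302887.65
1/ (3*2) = 1/ 6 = 0.17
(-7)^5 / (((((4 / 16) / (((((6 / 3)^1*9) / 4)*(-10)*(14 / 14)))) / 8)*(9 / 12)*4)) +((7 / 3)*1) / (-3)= 72606233 / 9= 8067359.22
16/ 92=4/ 23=0.17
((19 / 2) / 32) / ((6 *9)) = 19 / 3456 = 0.01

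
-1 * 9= -9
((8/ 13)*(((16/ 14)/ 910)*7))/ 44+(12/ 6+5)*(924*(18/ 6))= 1262521268/ 65065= 19404.00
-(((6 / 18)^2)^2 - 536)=43415 / 81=535.99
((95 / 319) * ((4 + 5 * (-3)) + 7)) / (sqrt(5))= -76 * sqrt(5) / 319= -0.53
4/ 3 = 1.33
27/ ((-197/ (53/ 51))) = -0.14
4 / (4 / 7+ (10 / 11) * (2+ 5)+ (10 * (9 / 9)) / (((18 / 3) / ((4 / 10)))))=231 / 439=0.53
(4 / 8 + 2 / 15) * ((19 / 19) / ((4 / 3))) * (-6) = -57 / 20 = -2.85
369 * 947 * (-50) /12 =-2912025 /2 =-1456012.50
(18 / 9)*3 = 6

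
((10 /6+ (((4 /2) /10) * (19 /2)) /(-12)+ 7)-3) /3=661 /360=1.84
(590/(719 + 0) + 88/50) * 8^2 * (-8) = -23749632/17975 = -1321.26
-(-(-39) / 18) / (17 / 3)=-13 / 34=-0.38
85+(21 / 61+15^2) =18931 / 61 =310.34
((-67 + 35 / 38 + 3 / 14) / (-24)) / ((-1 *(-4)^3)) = 365 / 8512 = 0.04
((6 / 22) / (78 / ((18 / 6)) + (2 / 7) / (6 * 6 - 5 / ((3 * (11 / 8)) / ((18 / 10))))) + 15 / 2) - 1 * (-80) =65194087 / 744986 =87.51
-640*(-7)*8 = 35840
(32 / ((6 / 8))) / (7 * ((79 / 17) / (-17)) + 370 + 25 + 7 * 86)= 9248 / 215685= 0.04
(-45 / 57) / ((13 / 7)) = -0.43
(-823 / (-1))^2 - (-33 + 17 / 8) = 5418879 / 8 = 677359.88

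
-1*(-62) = 62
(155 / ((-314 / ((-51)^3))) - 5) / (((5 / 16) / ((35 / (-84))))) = -41118670 / 471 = -87300.79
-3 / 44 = -0.07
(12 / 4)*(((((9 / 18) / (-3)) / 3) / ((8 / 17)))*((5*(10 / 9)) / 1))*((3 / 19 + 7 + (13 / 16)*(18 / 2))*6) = -170.83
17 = 17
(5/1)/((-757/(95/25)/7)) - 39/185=-54128/140045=-0.39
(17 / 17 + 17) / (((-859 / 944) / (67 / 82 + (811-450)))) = -252067824 / 35219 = -7157.15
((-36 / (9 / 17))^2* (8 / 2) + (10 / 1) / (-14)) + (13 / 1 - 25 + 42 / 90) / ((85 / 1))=18495.15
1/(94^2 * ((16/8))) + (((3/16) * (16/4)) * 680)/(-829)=-9011891/14650088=-0.62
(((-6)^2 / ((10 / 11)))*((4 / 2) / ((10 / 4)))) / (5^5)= 792 / 78125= 0.01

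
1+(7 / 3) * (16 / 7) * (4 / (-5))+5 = 26 / 15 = 1.73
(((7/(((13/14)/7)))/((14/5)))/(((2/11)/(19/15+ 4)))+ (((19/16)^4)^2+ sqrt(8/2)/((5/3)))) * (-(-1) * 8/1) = 461526823217699/104689827840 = 4408.52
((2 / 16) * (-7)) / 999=-7 / 7992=-0.00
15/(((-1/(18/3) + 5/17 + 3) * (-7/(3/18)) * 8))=-255/17864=-0.01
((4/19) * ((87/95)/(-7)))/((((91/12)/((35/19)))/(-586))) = 2447136/624169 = 3.92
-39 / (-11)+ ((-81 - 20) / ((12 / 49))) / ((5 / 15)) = -54283 / 44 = -1233.70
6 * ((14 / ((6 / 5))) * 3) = 210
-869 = -869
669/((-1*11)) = -669/11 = -60.82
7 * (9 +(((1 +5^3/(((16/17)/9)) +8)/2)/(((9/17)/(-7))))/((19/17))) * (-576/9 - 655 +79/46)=43439204305/1216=35723029.86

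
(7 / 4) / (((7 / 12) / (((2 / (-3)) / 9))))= -2 / 9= -0.22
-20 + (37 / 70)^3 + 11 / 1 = -3036347 / 343000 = -8.85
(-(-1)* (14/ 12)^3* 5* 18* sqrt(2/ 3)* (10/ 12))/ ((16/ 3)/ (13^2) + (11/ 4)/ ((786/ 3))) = 37968385* sqrt(6)/ 40221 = 2312.30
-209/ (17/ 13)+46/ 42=-56666/ 357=-158.73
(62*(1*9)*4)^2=4981824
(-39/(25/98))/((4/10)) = -1911/5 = -382.20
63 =63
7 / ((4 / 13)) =91 / 4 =22.75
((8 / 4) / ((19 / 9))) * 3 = 2.84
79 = 79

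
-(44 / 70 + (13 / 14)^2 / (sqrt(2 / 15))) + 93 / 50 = 431 / 350 - 169 * sqrt(30) / 392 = -1.13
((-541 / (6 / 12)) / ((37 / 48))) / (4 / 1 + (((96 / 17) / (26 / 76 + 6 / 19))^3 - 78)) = -1993449750000 / 793031684527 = -2.51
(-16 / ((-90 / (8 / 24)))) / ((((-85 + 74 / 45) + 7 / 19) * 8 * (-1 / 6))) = 19 / 35477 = 0.00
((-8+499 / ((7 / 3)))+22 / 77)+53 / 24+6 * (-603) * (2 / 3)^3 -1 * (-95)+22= -746.65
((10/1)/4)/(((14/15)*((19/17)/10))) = 6375/266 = 23.97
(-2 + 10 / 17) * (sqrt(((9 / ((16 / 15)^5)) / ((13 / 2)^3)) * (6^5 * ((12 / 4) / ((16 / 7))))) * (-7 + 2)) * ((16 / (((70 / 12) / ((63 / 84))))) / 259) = 492075 * sqrt(1365) / 20834996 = 0.87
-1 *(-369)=369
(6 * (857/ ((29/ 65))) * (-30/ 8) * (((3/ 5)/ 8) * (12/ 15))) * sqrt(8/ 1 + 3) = -300807 * sqrt(11)/ 116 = -8600.55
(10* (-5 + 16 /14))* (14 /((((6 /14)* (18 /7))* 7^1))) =-70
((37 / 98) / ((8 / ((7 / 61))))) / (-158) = -37 / 1079456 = -0.00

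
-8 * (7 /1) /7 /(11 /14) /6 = -56 /33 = -1.70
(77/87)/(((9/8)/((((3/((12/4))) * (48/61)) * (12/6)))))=19712/15921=1.24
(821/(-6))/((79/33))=-9031/158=-57.16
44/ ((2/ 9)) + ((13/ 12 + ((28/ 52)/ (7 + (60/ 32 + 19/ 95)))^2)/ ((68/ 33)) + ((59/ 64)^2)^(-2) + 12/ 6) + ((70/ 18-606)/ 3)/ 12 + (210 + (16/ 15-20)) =112973640341585799301/ 300259483988246640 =376.25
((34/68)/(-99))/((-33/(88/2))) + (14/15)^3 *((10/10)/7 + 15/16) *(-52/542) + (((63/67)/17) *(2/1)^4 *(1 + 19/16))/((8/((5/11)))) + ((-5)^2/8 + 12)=694777614193/45837346500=15.16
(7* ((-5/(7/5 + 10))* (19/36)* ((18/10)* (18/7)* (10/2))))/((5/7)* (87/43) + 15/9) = -13545/1124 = -12.05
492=492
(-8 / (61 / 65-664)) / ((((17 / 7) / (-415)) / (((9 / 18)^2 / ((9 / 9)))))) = -53950 / 104669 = -0.52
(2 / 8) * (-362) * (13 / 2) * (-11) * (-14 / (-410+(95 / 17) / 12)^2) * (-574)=4014820368 / 12949475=310.04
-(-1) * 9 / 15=3 / 5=0.60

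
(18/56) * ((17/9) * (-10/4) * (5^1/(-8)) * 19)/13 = 1.39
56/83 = 0.67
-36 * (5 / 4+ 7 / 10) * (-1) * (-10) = -702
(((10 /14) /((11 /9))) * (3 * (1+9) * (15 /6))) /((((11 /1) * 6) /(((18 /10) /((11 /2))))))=0.22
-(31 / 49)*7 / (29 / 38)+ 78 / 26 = -569 / 203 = -2.80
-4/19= -0.21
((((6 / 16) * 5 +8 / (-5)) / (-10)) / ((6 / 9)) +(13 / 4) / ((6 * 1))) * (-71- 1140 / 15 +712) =135713 / 480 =282.74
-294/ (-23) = 294/ 23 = 12.78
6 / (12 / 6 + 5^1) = 0.86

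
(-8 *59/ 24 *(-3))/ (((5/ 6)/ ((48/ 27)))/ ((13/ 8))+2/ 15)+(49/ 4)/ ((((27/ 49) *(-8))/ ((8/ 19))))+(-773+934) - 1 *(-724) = 691113691/ 675108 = 1023.71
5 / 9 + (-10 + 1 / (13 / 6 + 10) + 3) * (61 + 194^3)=-33185067160 / 657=-50509995.68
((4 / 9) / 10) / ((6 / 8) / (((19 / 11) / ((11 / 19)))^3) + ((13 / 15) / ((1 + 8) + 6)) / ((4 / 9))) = 235229405 / 837521469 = 0.28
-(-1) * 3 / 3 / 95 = 1 / 95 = 0.01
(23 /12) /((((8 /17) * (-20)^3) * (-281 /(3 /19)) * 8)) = 391 /10934272000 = 0.00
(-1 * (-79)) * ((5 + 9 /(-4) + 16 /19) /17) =21567 /1292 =16.69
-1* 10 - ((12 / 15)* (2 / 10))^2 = -6266 / 625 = -10.03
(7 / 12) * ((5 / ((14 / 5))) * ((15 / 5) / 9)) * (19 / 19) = 25 / 72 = 0.35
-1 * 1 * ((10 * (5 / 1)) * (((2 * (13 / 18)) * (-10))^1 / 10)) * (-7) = -4550 / 9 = -505.56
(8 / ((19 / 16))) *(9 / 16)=72 / 19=3.79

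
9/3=3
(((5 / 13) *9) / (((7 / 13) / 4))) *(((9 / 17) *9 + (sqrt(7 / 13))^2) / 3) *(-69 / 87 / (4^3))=-101085 / 179452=-0.56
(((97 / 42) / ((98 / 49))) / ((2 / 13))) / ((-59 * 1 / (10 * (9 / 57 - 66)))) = 2629185 / 31388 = 83.76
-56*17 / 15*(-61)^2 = -3542392 / 15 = -236159.47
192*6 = 1152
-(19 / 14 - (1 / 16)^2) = -2425 / 1792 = -1.35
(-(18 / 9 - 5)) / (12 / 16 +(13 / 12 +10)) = 18 / 71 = 0.25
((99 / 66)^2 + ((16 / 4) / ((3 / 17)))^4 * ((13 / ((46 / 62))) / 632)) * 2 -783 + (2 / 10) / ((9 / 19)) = 20396584789 / 1471770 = 13858.54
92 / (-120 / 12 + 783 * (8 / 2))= 46 / 1561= 0.03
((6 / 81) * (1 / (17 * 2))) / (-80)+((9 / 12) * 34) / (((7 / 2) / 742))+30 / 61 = 12110109059 / 2239920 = 5406.49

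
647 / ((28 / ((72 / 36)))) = 647 / 14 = 46.21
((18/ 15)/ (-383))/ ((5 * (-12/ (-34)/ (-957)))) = 16269/ 9575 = 1.70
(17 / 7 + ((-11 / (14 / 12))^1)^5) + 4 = -1252224531 / 16807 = -74506.13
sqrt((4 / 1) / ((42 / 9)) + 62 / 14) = sqrt(259) / 7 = 2.30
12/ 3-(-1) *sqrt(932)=4+ 2 *sqrt(233)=34.53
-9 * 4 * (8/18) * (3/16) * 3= -9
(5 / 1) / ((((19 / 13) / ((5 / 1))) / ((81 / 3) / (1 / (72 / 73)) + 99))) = 2980575 / 1387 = 2148.94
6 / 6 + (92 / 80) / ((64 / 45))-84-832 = -234033 / 256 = -914.19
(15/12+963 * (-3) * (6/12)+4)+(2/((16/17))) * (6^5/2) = 27291/4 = 6822.75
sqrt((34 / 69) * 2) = 2 * sqrt(1173) / 69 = 0.99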